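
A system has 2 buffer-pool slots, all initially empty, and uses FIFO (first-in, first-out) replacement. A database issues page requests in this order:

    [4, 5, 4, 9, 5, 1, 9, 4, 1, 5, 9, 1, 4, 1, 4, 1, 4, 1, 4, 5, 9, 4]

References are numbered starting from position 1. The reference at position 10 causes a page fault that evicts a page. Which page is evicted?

1

pos 1: 4 → fault, frames {4}
pos 2: 5 → fault, frames {4,5}
pos 3: 4 → hit
pos 4: 9 → fault, evict 4, frames {5,9}
pos 5: 5 → hit
pos 6: 1 → fault, evict 5, frames {9,1}
pos 7: 9 → hit
pos 8: 4 → fault, evict 9, frames {1,4}
pos 9: 1 → hit
pos 10: 5 → fault, evict 1, frames {4,5}
At position 10, page 1 is evicted.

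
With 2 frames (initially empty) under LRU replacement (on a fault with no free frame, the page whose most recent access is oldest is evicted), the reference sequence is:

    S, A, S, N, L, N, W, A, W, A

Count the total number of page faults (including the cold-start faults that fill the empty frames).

S -> miss, frames {S}
A -> miss, frames {S,A}
S -> hit
N -> miss, evict A, frames {S,N}
L -> miss, evict S, frames {N,L}
N -> hit
W -> miss, evict L, frames {N,W}
A -> miss, evict N, frames {W,A}
W -> hit
A -> hit
Page faults: 6.

6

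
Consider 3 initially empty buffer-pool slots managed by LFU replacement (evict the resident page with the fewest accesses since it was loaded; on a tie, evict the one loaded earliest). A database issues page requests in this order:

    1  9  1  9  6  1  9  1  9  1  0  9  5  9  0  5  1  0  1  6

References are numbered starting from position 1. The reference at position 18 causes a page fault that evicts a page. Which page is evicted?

pos 1: 1 -> fault, frames (1)
pos 2: 9 -> fault, frames (1 9)
pos 3: 1 -> hit
pos 4: 9 -> hit
pos 5: 6 -> fault, frames (1 9 6)
pos 6: 1 -> hit
pos 7: 9 -> hit
pos 8: 1 -> hit
pos 9: 9 -> hit
pos 10: 1 -> hit
pos 11: 0 -> fault, evict 6, frames (1 9 0)
pos 12: 9 -> hit
pos 13: 5 -> fault, evict 0, frames (1 9 5)
pos 14: 9 -> hit
pos 15: 0 -> fault, evict 5, frames (1 9 0)
pos 16: 5 -> fault, evict 0, frames (1 9 5)
pos 17: 1 -> hit
pos 18: 0 -> fault, evict 5, frames (1 9 0)
At position 18, page 5 is evicted.

5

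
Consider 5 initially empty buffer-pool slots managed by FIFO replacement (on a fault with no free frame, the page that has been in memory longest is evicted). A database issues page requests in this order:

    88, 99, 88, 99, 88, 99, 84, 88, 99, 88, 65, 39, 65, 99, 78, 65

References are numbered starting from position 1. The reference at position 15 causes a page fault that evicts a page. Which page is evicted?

pos 1: 88 → miss, frames {88}
pos 2: 99 → miss, frames {88,99}
pos 3: 88 → hit
pos 4: 99 → hit
pos 5: 88 → hit
pos 6: 99 → hit
pos 7: 84 → miss, frames {88,99,84}
pos 8: 88 → hit
pos 9: 99 → hit
pos 10: 88 → hit
pos 11: 65 → miss, frames {88,99,84,65}
pos 12: 39 → miss, frames {88,99,84,65,39}
pos 13: 65 → hit
pos 14: 99 → hit
pos 15: 78 → miss, evict 88, frames {99,84,65,39,78}
At position 15, page 88 is evicted.

88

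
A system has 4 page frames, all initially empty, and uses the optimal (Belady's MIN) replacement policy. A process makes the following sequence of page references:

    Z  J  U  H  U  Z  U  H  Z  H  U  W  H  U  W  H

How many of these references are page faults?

Z -> fault, frames (Z)
J -> fault, frames (Z J)
U -> fault, frames (Z J U)
H -> fault, frames (Z J U H)
U -> hit
Z -> hit
U -> hit
H -> hit
Z -> hit
H -> hit
U -> hit
W -> fault, evict J, frames (Z U H W)
H -> hit
U -> hit
W -> hit
H -> hit
Page faults: 5.

5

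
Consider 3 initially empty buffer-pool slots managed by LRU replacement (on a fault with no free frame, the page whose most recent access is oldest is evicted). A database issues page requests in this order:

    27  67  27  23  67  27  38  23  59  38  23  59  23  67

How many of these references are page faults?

7

27 → fault, frames (27)
67 → fault, frames (27 67)
27 → hit
23 → fault, frames (67 27 23)
67 → hit
27 → hit
38 → fault, evict 23, frames (67 27 38)
23 → fault, evict 67, frames (27 38 23)
59 → fault, evict 27, frames (38 23 59)
38 → hit
23 → hit
59 → hit
23 → hit
67 → fault, evict 38, frames (59 23 67)
Page faults: 7.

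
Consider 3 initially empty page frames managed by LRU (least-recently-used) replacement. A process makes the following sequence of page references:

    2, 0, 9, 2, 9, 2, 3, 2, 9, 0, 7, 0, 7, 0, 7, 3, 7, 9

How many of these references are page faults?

2 -> fault, frames [2]
0 -> fault, frames [2, 0]
9 -> fault, frames [2, 0, 9]
2 -> hit
9 -> hit
2 -> hit
3 -> fault, evict 0, frames [9, 2, 3]
2 -> hit
9 -> hit
0 -> fault, evict 3, frames [2, 9, 0]
7 -> fault, evict 2, frames [9, 0, 7]
0 -> hit
7 -> hit
0 -> hit
7 -> hit
3 -> fault, evict 9, frames [0, 7, 3]
7 -> hit
9 -> fault, evict 0, frames [3, 7, 9]
Page faults: 8.

8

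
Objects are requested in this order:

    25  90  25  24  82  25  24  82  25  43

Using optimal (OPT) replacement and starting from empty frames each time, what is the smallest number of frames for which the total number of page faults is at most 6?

3

f=1: 10 faults
f=2: 7 faults
f=3: 5 faults
f=4: 5 faults
f=5: 5 faults
Smallest f with faults ≤ 6 is 3.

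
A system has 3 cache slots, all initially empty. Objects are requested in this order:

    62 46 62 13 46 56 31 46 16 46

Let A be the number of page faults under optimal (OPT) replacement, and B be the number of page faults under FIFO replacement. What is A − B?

Under OPT: F F . F . F F . F . → 6 faults.
Under FIFO: F F . F . F F F F . → 7 faults.
A − B = 6 − 7 = -1.

-1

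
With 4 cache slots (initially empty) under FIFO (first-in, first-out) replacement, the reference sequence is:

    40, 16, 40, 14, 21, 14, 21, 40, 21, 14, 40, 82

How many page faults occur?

40 -> fault, frames (40)
16 -> fault, frames (40 16)
40 -> hit
14 -> fault, frames (40 16 14)
21 -> fault, frames (40 16 14 21)
14 -> hit
21 -> hit
40 -> hit
21 -> hit
14 -> hit
40 -> hit
82 -> fault, evict 40, frames (16 14 21 82)
Page faults: 5.

5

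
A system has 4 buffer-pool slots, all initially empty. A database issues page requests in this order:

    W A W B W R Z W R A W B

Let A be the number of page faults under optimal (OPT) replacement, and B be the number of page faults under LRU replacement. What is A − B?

-1

Under OPT: F F . F . F F . . . . F → 6 faults.
Under LRU: F F . F . F F . . F . F → 7 faults.
A − B = 6 − 7 = -1.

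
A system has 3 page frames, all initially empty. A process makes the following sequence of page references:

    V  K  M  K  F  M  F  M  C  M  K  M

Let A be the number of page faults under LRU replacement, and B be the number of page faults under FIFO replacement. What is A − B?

-1

Under LRU: F F F . F . . . F . F . → 6 faults.
Under FIFO: F F F . F . . . F . F F → 7 faults.
A − B = 6 − 7 = -1.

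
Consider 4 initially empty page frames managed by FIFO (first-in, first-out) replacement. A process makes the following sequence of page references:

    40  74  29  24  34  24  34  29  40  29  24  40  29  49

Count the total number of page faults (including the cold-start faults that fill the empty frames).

7

40 → miss, frames {40}
74 → miss, frames {40,74}
29 → miss, frames {40,74,29}
24 → miss, frames {40,74,29,24}
34 → miss, evict 40, frames {74,29,24,34}
24 → hit
34 → hit
29 → hit
40 → miss, evict 74, frames {29,24,34,40}
29 → hit
24 → hit
40 → hit
29 → hit
49 → miss, evict 29, frames {24,34,40,49}
Page faults: 7.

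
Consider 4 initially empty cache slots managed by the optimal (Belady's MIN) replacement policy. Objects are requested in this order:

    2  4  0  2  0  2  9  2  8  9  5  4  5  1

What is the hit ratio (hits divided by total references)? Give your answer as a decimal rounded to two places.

0.50

2 -> fault, frames (2)
4 -> fault, frames (2 4)
0 -> fault, frames (2 4 0)
2 -> hit
0 -> hit
2 -> hit
9 -> fault, frames (2 4 0 9)
2 -> hit
8 -> fault, evict 0, frames (2 4 9 8)
9 -> hit
5 -> fault, evict 8, frames (2 4 9 5)
4 -> hit
5 -> hit
1 -> fault, evict 5, frames (2 4 9 1)
Hits: 7 of 14 references → 7/14 = 0.5000.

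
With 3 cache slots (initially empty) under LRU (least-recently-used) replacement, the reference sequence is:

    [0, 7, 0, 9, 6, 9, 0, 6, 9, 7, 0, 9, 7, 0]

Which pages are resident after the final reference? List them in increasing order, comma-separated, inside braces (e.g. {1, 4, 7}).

0: fault, frames [0]
7: fault, frames [0, 7]
0: hit
9: fault, frames [7, 0, 9]
6: fault, evict 7, frames [0, 9, 6]
9: hit
0: hit
6: hit
9: hit
7: fault, evict 0, frames [6, 9, 7]
0: fault, evict 6, frames [9, 7, 0]
9: hit
7: hit
0: hit

{0, 7, 9}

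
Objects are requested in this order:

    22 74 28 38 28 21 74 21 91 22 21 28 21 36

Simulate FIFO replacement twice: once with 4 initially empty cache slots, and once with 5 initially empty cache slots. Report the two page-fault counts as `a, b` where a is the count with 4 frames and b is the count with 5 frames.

9, 8

4 frames: F F F F . F . . F F . F . F → 9 faults.
5 frames: F F F F . F . . F F . . . F → 8 faults.
8 < 9: adding a frame reduced faults, as is typical.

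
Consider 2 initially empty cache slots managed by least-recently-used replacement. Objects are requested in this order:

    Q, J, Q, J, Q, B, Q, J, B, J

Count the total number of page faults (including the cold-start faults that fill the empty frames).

5

Q -> fault, frames [Q]
J -> fault, frames [Q, J]
Q -> hit
J -> hit
Q -> hit
B -> fault, evict J, frames [Q, B]
Q -> hit
J -> fault, evict B, frames [Q, J]
B -> fault, evict Q, frames [J, B]
J -> hit
Page faults: 5.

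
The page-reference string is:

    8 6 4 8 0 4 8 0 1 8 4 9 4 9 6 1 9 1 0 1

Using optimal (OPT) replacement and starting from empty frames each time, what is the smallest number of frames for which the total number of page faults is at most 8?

f=1: 20 faults
f=2: 11 faults
f=3: 8 faults
f=4: 7 faults
f=5: 6 faults
f=6: 6 faults
Smallest f with faults ≤ 8 is 3.

3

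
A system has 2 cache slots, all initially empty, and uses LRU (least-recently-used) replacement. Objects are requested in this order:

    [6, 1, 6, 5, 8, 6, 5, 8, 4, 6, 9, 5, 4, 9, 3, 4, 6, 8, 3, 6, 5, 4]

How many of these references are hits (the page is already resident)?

1

6 -> fault, frames {6}
1 -> fault, frames {6,1}
6 -> hit
5 -> fault, evict 1, frames {6,5}
8 -> fault, evict 6, frames {5,8}
6 -> fault, evict 5, frames {8,6}
5 -> fault, evict 8, frames {6,5}
8 -> fault, evict 6, frames {5,8}
4 -> fault, evict 5, frames {8,4}
6 -> fault, evict 8, frames {4,6}
9 -> fault, evict 4, frames {6,9}
5 -> fault, evict 6, frames {9,5}
4 -> fault, evict 9, frames {5,4}
9 -> fault, evict 5, frames {4,9}
3 -> fault, evict 4, frames {9,3}
4 -> fault, evict 9, frames {3,4}
6 -> fault, evict 3, frames {4,6}
8 -> fault, evict 4, frames {6,8}
3 -> fault, evict 6, frames {8,3}
6 -> fault, evict 8, frames {3,6}
5 -> fault, evict 3, frames {6,5}
4 -> fault, evict 6, frames {5,4}
Hits: 1.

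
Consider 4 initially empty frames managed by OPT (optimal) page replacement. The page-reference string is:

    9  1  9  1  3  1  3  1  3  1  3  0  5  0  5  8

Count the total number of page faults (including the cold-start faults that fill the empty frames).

9: fault, frames [9]
1: fault, frames [9, 1]
9: hit
1: hit
3: fault, frames [9, 1, 3]
1: hit
3: hit
1: hit
3: hit
1: hit
3: hit
0: fault, frames [9, 1, 3, 0]
5: fault, evict 3, frames [9, 1, 0, 5]
0: hit
5: hit
8: fault, evict 5, frames [9, 1, 0, 8]
Page faults: 6.

6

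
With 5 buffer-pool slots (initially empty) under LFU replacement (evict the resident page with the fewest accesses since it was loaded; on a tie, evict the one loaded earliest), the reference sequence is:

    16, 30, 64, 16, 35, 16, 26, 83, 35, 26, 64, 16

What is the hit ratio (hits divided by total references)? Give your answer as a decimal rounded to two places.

0.50

16 → miss, frames {16}
30 → miss, frames {16,30}
64 → miss, frames {16,30,64}
16 → hit
35 → miss, frames {16,30,64,35}
16 → hit
26 → miss, frames {16,30,64,35,26}
83 → miss, evict 30, frames {16,64,35,26,83}
35 → hit
26 → hit
64 → hit
16 → hit
Hits: 6 of 12 references → 6/12 = 0.5000.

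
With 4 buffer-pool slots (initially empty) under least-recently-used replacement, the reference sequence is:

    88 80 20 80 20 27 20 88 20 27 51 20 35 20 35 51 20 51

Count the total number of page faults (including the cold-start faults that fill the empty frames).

6

88 → fault, frames (88)
80 → fault, frames (88 80)
20 → fault, frames (88 80 20)
80 → hit
20 → hit
27 → fault, frames (88 80 20 27)
20 → hit
88 → hit
20 → hit
27 → hit
51 → fault, evict 80, frames (88 20 27 51)
20 → hit
35 → fault, evict 88, frames (27 51 20 35)
20 → hit
35 → hit
51 → hit
20 → hit
51 → hit
Page faults: 6.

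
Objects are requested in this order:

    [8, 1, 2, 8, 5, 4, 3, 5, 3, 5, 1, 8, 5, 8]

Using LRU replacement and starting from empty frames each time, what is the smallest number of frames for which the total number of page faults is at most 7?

5

f=1: 14 faults
f=2: 11 faults
f=3: 8 faults
f=4: 8 faults
f=5: 7 faults
f=6: 6 faults
Smallest f with faults ≤ 7 is 5.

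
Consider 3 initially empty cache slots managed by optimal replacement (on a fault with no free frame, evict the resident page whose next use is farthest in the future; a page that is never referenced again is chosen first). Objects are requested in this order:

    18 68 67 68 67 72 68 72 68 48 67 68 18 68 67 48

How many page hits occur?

18 → miss, frames (18)
68 → miss, frames (18 68)
67 → miss, frames (18 68 67)
68 → hit
67 → hit
72 → miss, evict 18, frames (68 67 72)
68 → hit
72 → hit
68 → hit
48 → miss, evict 72, frames (68 67 48)
67 → hit
68 → hit
18 → miss, evict 48, frames (68 67 18)
68 → hit
67 → hit
48 → miss, evict 18, frames (68 67 48)
Hits: 9.

9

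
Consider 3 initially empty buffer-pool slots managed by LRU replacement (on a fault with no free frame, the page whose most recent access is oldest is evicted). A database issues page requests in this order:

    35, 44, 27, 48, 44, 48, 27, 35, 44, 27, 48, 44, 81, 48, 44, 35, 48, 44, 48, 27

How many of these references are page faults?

35: miss, frames {35}
44: miss, frames {35,44}
27: miss, frames {35,44,27}
48: miss, evict 35, frames {44,27,48}
44: hit
48: hit
27: hit
35: miss, evict 44, frames {48,27,35}
44: miss, evict 48, frames {27,35,44}
27: hit
48: miss, evict 35, frames {44,27,48}
44: hit
81: miss, evict 27, frames {48,44,81}
48: hit
44: hit
35: miss, evict 81, frames {48,44,35}
48: hit
44: hit
48: hit
27: miss, evict 35, frames {44,48,27}
Page faults: 10.

10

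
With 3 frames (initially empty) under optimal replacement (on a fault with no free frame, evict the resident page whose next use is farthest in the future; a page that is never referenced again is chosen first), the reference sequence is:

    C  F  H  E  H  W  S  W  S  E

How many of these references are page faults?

C: miss, frames (C)
F: miss, frames (C F)
H: miss, frames (C F H)
E: miss, evict F, frames (C H E)
H: hit
W: miss, evict H, frames (C E W)
S: miss, evict C, frames (E W S)
W: hit
S: hit
E: hit
Page faults: 6.

6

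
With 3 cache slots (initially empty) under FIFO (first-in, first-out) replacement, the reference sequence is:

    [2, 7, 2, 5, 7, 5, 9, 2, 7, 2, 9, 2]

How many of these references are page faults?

2 → fault, frames [2]
7 → fault, frames [2, 7]
2 → hit
5 → fault, frames [2, 7, 5]
7 → hit
5 → hit
9 → fault, evict 2, frames [7, 5, 9]
2 → fault, evict 7, frames [5, 9, 2]
7 → fault, evict 5, frames [9, 2, 7]
2 → hit
9 → hit
2 → hit
Page faults: 6.

6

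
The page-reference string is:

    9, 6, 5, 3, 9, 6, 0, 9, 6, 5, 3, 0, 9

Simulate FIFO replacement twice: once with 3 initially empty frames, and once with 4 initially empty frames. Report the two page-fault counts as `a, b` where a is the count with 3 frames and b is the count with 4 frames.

3 frames: F F F F F F F . . F F . F → 10 faults.
4 frames: F F F F . . F F F F F F F → 11 faults.
11 > 10: adding a frame increased faults — Belady's anomaly.

10, 11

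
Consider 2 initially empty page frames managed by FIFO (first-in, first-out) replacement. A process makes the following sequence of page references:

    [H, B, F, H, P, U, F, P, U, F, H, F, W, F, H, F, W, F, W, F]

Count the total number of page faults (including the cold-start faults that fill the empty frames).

H → miss, frames {H}
B → miss, frames {H,B}
F → miss, evict H, frames {B,F}
H → miss, evict B, frames {F,H}
P → miss, evict F, frames {H,P}
U → miss, evict H, frames {P,U}
F → miss, evict P, frames {U,F}
P → miss, evict U, frames {F,P}
U → miss, evict F, frames {P,U}
F → miss, evict P, frames {U,F}
H → miss, evict U, frames {F,H}
F → hit
W → miss, evict F, frames {H,W}
F → miss, evict H, frames {W,F}
H → miss, evict W, frames {F,H}
F → hit
W → miss, evict F, frames {H,W}
F → miss, evict H, frames {W,F}
W → hit
F → hit
Page faults: 16.

16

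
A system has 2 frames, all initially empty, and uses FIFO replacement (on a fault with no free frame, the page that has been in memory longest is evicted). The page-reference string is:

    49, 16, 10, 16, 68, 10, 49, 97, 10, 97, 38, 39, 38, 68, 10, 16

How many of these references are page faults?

12

49: fault, frames {49}
16: fault, frames {49,16}
10: fault, evict 49, frames {16,10}
16: hit
68: fault, evict 16, frames {10,68}
10: hit
49: fault, evict 10, frames {68,49}
97: fault, evict 68, frames {49,97}
10: fault, evict 49, frames {97,10}
97: hit
38: fault, evict 97, frames {10,38}
39: fault, evict 10, frames {38,39}
38: hit
68: fault, evict 38, frames {39,68}
10: fault, evict 39, frames {68,10}
16: fault, evict 68, frames {10,16}
Page faults: 12.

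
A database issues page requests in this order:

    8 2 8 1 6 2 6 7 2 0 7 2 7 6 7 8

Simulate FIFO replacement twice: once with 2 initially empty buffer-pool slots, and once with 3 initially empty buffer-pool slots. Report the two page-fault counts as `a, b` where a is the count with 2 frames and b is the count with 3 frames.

11, 10

2 frames: F F . F F F . F . F . F F F . F → 11 faults.
3 frames: F F . F F . . F F F . . . F F F → 10 faults.
10 < 11: adding a frame reduced faults, as is typical.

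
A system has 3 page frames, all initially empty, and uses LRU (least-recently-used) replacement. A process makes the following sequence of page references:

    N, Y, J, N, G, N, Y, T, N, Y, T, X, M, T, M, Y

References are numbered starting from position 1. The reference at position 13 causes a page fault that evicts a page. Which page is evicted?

Y

pos 1: N: fault, frames [N]
pos 2: Y: fault, frames [N, Y]
pos 3: J: fault, frames [N, Y, J]
pos 4: N: hit
pos 5: G: fault, evict Y, frames [J, N, G]
pos 6: N: hit
pos 7: Y: fault, evict J, frames [G, N, Y]
pos 8: T: fault, evict G, frames [N, Y, T]
pos 9: N: hit
pos 10: Y: hit
pos 11: T: hit
pos 12: X: fault, evict N, frames [Y, T, X]
pos 13: M: fault, evict Y, frames [T, X, M]
At position 13, page Y is evicted.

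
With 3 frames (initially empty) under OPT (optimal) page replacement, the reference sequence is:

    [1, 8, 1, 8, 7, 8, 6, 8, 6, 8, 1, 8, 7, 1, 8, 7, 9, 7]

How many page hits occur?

12

1 → fault, frames [1]
8 → fault, frames [1, 8]
1 → hit
8 → hit
7 → fault, frames [1, 8, 7]
8 → hit
6 → fault, evict 7, frames [1, 8, 6]
8 → hit
6 → hit
8 → hit
1 → hit
8 → hit
7 → fault, evict 6, frames [1, 8, 7]
1 → hit
8 → hit
7 → hit
9 → fault, evict 8, frames [1, 7, 9]
7 → hit
Hits: 12.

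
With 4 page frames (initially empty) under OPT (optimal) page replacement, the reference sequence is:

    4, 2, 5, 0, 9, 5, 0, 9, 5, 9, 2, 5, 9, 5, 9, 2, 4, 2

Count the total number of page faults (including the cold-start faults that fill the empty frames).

6

4: fault, frames {4}
2: fault, frames {4,2}
5: fault, frames {4,2,5}
0: fault, frames {4,2,5,0}
9: fault, evict 4, frames {2,5,0,9}
5: hit
0: hit
9: hit
5: hit
9: hit
2: hit
5: hit
9: hit
5: hit
9: hit
2: hit
4: fault, evict 9, frames {2,5,0,4}
2: hit
Page faults: 6.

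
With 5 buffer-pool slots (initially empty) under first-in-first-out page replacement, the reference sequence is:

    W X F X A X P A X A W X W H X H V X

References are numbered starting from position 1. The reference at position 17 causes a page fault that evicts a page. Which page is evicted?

pos 1: W: fault, frames (W)
pos 2: X: fault, frames (W X)
pos 3: F: fault, frames (W X F)
pos 4: X: hit
pos 5: A: fault, frames (W X F A)
pos 6: X: hit
pos 7: P: fault, frames (W X F A P)
pos 8: A: hit
pos 9: X: hit
pos 10: A: hit
pos 11: W: hit
pos 12: X: hit
pos 13: W: hit
pos 14: H: fault, evict W, frames (X F A P H)
pos 15: X: hit
pos 16: H: hit
pos 17: V: fault, evict X, frames (F A P H V)
At position 17, page X is evicted.

X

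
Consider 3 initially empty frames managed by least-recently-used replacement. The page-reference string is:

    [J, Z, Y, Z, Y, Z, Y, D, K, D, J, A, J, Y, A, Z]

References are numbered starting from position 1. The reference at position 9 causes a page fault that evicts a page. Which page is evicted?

Z

pos 1: J → fault, frames (J)
pos 2: Z → fault, frames (J Z)
pos 3: Y → fault, frames (J Z Y)
pos 4: Z → hit
pos 5: Y → hit
pos 6: Z → hit
pos 7: Y → hit
pos 8: D → fault, evict J, frames (Z Y D)
pos 9: K → fault, evict Z, frames (Y D K)
At position 9, page Z is evicted.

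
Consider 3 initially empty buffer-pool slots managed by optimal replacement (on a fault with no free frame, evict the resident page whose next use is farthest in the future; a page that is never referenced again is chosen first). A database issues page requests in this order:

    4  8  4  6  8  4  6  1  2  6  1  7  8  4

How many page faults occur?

4 -> fault, frames [4]
8 -> fault, frames [4, 8]
4 -> hit
6 -> fault, frames [4, 8, 6]
8 -> hit
4 -> hit
6 -> hit
1 -> fault, evict 4, frames [8, 6, 1]
2 -> fault, evict 8, frames [6, 1, 2]
6 -> hit
1 -> hit
7 -> fault, evict 2, frames [6, 1, 7]
8 -> fault, evict 7, frames [6, 1, 8]
4 -> fault, evict 8, frames [6, 1, 4]
Page faults: 8.

8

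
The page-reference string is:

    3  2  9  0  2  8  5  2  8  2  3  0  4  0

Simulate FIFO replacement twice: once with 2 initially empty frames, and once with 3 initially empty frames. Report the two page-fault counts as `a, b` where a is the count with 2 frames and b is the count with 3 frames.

2 frames: F F F F F F F F F . F F F . → 12 faults.
3 frames: F F F F . F F F . . F F F . → 10 faults.
10 < 12: adding a frame reduced faults, as is typical.

12, 10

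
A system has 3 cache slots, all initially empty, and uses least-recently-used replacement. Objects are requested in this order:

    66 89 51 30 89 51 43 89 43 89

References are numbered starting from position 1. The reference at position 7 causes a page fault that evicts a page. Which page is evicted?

pos 1: 66 → miss, frames [66]
pos 2: 89 → miss, frames [66, 89]
pos 3: 51 → miss, frames [66, 89, 51]
pos 4: 30 → miss, evict 66, frames [89, 51, 30]
pos 5: 89 → hit
pos 6: 51 → hit
pos 7: 43 → miss, evict 30, frames [89, 51, 43]
At position 7, page 30 is evicted.

30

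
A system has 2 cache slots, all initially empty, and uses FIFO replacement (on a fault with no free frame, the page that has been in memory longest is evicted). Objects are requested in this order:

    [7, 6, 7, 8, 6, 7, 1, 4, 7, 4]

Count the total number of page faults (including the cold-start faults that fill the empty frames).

7: miss, frames [7]
6: miss, frames [7, 6]
7: hit
8: miss, evict 7, frames [6, 8]
6: hit
7: miss, evict 6, frames [8, 7]
1: miss, evict 8, frames [7, 1]
4: miss, evict 7, frames [1, 4]
7: miss, evict 1, frames [4, 7]
4: hit
Page faults: 7.

7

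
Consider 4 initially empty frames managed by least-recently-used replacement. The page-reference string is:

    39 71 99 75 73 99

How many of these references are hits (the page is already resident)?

39 → miss, frames {39}
71 → miss, frames {39,71}
99 → miss, frames {39,71,99}
75 → miss, frames {39,71,99,75}
73 → miss, evict 39, frames {71,99,75,73}
99 → hit
Hits: 1.

1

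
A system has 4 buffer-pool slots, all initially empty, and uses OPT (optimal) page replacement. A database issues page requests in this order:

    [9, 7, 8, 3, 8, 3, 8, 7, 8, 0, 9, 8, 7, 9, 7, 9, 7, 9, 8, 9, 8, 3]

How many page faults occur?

9 → fault, frames {9}
7 → fault, frames {9,7}
8 → fault, frames {9,7,8}
3 → fault, frames {9,7,8,3}
8 → hit
3 → hit
8 → hit
7 → hit
8 → hit
0 → fault, evict 3, frames {9,7,8,0}
9 → hit
8 → hit
7 → hit
9 → hit
7 → hit
9 → hit
7 → hit
9 → hit
8 → hit
9 → hit
8 → hit
3 → fault, evict 0, frames {9,7,8,3}
Page faults: 6.

6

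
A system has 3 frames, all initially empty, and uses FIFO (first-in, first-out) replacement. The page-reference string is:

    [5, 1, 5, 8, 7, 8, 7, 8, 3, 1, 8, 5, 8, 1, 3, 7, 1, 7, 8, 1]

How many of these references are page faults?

12

5 -> fault, frames [5]
1 -> fault, frames [5, 1]
5 -> hit
8 -> fault, frames [5, 1, 8]
7 -> fault, evict 5, frames [1, 8, 7]
8 -> hit
7 -> hit
8 -> hit
3 -> fault, evict 1, frames [8, 7, 3]
1 -> fault, evict 8, frames [7, 3, 1]
8 -> fault, evict 7, frames [3, 1, 8]
5 -> fault, evict 3, frames [1, 8, 5]
8 -> hit
1 -> hit
3 -> fault, evict 1, frames [8, 5, 3]
7 -> fault, evict 8, frames [5, 3, 7]
1 -> fault, evict 5, frames [3, 7, 1]
7 -> hit
8 -> fault, evict 3, frames [7, 1, 8]
1 -> hit
Page faults: 12.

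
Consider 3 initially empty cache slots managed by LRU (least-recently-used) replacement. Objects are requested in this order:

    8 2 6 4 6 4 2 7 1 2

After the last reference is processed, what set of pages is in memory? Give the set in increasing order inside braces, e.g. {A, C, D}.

8 -> miss, frames (8)
2 -> miss, frames (8 2)
6 -> miss, frames (8 2 6)
4 -> miss, evict 8, frames (2 6 4)
6 -> hit
4 -> hit
2 -> hit
7 -> miss, evict 6, frames (4 2 7)
1 -> miss, evict 4, frames (2 7 1)
2 -> hit

{1, 2, 7}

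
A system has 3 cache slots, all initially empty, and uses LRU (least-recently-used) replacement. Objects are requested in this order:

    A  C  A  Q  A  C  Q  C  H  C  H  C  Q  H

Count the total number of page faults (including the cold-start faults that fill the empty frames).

4

A: miss, frames {A}
C: miss, frames {A,C}
A: hit
Q: miss, frames {C,A,Q}
A: hit
C: hit
Q: hit
C: hit
H: miss, evict A, frames {Q,C,H}
C: hit
H: hit
C: hit
Q: hit
H: hit
Page faults: 4.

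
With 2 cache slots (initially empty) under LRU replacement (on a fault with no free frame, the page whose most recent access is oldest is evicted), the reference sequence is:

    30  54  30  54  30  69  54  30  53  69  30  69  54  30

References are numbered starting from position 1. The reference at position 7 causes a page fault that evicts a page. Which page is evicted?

30

pos 1: 30 → fault, frames {30}
pos 2: 54 → fault, frames {30,54}
pos 3: 30 → hit
pos 4: 54 → hit
pos 5: 30 → hit
pos 6: 69 → fault, evict 54, frames {30,69}
pos 7: 54 → fault, evict 30, frames {69,54}
At position 7, page 30 is evicted.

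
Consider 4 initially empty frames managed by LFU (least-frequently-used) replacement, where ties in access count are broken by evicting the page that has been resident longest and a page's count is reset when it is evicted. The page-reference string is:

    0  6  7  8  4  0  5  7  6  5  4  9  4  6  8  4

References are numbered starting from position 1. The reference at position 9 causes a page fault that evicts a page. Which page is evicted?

pos 1: 0 → miss, frames {0}
pos 2: 6 → miss, frames {0,6}
pos 3: 7 → miss, frames {0,6,7}
pos 4: 8 → miss, frames {0,6,7,8}
pos 5: 4 → miss, evict 0, frames {6,7,8,4}
pos 6: 0 → miss, evict 6, frames {7,8,4,0}
pos 7: 5 → miss, evict 7, frames {8,4,0,5}
pos 8: 7 → miss, evict 8, frames {4,0,5,7}
pos 9: 6 → miss, evict 4, frames {0,5,7,6}
At position 9, page 4 is evicted.

4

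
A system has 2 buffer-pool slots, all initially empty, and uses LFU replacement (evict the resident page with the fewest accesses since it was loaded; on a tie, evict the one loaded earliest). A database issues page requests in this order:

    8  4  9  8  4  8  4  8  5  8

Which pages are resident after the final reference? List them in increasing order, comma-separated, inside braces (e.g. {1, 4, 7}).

8: fault, frames [8]
4: fault, frames [8, 4]
9: fault, evict 8, frames [4, 9]
8: fault, evict 4, frames [9, 8]
4: fault, evict 9, frames [8, 4]
8: hit
4: hit
8: hit
5: fault, evict 4, frames [8, 5]
8: hit

{5, 8}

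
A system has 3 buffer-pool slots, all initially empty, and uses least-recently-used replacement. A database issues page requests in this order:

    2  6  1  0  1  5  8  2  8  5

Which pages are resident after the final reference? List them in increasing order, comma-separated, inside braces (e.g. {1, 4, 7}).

2 -> miss, frames [2]
6 -> miss, frames [2, 6]
1 -> miss, frames [2, 6, 1]
0 -> miss, evict 2, frames [6, 1, 0]
1 -> hit
5 -> miss, evict 6, frames [0, 1, 5]
8 -> miss, evict 0, frames [1, 5, 8]
2 -> miss, evict 1, frames [5, 8, 2]
8 -> hit
5 -> hit

{2, 5, 8}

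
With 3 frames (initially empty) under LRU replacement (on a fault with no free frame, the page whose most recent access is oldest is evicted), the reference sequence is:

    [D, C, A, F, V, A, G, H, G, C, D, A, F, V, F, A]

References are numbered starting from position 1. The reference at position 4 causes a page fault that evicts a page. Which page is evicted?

pos 1: D: miss, frames [D]
pos 2: C: miss, frames [D, C]
pos 3: A: miss, frames [D, C, A]
pos 4: F: miss, evict D, frames [C, A, F]
At position 4, page D is evicted.

D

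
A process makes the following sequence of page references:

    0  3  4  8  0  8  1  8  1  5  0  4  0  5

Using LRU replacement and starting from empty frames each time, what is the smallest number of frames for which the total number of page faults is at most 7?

4

f=1: 14 faults
f=2: 10 faults
f=3: 9 faults
f=4: 7 faults
f=5: 6 faults
f=6: 6 faults
Smallest f with faults ≤ 7 is 4.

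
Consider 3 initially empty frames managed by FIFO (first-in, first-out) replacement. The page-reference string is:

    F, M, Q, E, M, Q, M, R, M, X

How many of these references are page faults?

7

F -> fault, frames {F}
M -> fault, frames {F,M}
Q -> fault, frames {F,M,Q}
E -> fault, evict F, frames {M,Q,E}
M -> hit
Q -> hit
M -> hit
R -> fault, evict M, frames {Q,E,R}
M -> fault, evict Q, frames {E,R,M}
X -> fault, evict E, frames {R,M,X}
Page faults: 7.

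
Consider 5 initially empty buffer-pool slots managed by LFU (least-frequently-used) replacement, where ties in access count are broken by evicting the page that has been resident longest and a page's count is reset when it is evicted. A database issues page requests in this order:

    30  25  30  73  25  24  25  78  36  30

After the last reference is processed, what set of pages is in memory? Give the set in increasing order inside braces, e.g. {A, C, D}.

{24, 25, 30, 36, 78}

30 -> fault, frames [30]
25 -> fault, frames [30, 25]
30 -> hit
73 -> fault, frames [30, 25, 73]
25 -> hit
24 -> fault, frames [30, 25, 73, 24]
25 -> hit
78 -> fault, frames [30, 25, 73, 24, 78]
36 -> fault, evict 73, frames [30, 25, 24, 78, 36]
30 -> hit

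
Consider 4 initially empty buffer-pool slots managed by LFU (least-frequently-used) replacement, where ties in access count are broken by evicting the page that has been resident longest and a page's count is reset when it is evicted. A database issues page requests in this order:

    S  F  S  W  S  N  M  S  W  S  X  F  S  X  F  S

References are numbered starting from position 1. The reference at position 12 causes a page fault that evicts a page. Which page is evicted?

M

pos 1: S → fault, frames [S]
pos 2: F → fault, frames [S, F]
pos 3: S → hit
pos 4: W → fault, frames [S, F, W]
pos 5: S → hit
pos 6: N → fault, frames [S, F, W, N]
pos 7: M → fault, evict F, frames [S, W, N, M]
pos 8: S → hit
pos 9: W → hit
pos 10: S → hit
pos 11: X → fault, evict N, frames [S, W, M, X]
pos 12: F → fault, evict M, frames [S, W, X, F]
At position 12, page M is evicted.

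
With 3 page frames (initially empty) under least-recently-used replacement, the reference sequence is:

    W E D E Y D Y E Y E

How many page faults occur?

4

W -> miss, frames {W}
E -> miss, frames {W,E}
D -> miss, frames {W,E,D}
E -> hit
Y -> miss, evict W, frames {D,E,Y}
D -> hit
Y -> hit
E -> hit
Y -> hit
E -> hit
Page faults: 4.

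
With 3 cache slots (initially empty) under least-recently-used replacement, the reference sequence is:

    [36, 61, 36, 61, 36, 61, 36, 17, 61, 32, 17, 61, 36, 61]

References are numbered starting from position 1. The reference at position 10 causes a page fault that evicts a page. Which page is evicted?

pos 1: 36: fault, frames (36)
pos 2: 61: fault, frames (36 61)
pos 3: 36: hit
pos 4: 61: hit
pos 5: 36: hit
pos 6: 61: hit
pos 7: 36: hit
pos 8: 17: fault, frames (61 36 17)
pos 9: 61: hit
pos 10: 32: fault, evict 36, frames (17 61 32)
At position 10, page 36 is evicted.

36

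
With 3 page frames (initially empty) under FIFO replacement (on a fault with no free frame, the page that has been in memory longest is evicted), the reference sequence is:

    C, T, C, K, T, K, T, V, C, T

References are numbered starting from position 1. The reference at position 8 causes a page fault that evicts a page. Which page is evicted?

C

pos 1: C → miss, frames {C}
pos 2: T → miss, frames {C,T}
pos 3: C → hit
pos 4: K → miss, frames {C,T,K}
pos 5: T → hit
pos 6: K → hit
pos 7: T → hit
pos 8: V → miss, evict C, frames {T,K,V}
At position 8, page C is evicted.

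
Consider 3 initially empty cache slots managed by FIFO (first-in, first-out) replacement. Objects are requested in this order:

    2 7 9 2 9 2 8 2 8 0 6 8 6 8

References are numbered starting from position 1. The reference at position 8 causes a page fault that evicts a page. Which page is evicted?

pos 1: 2: fault, frames {2}
pos 2: 7: fault, frames {2,7}
pos 3: 9: fault, frames {2,7,9}
pos 4: 2: hit
pos 5: 9: hit
pos 6: 2: hit
pos 7: 8: fault, evict 2, frames {7,9,8}
pos 8: 2: fault, evict 7, frames {9,8,2}
At position 8, page 7 is evicted.

7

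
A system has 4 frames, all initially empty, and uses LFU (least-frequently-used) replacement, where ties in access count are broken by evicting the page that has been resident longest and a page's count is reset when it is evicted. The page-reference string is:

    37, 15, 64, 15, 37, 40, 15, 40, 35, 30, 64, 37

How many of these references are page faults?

37: miss, frames [37]
15: miss, frames [37, 15]
64: miss, frames [37, 15, 64]
15: hit
37: hit
40: miss, frames [37, 15, 64, 40]
15: hit
40: hit
35: miss, evict 64, frames [37, 15, 40, 35]
30: miss, evict 35, frames [37, 15, 40, 30]
64: miss, evict 30, frames [37, 15, 40, 64]
37: hit
Page faults: 7.

7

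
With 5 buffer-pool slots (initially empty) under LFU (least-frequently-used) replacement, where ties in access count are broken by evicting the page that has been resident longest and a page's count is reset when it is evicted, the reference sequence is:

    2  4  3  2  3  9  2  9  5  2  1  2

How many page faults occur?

2: miss, frames (2)
4: miss, frames (2 4)
3: miss, frames (2 4 3)
2: hit
3: hit
9: miss, frames (2 4 3 9)
2: hit
9: hit
5: miss, frames (2 4 3 9 5)
2: hit
1: miss, evict 4, frames (2 3 9 5 1)
2: hit
Page faults: 6.

6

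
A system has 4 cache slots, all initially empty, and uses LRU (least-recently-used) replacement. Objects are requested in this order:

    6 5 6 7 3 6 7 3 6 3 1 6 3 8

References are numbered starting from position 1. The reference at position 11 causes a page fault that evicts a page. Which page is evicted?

pos 1: 6: miss, frames {6}
pos 2: 5: miss, frames {6,5}
pos 3: 6: hit
pos 4: 7: miss, frames {5,6,7}
pos 5: 3: miss, frames {5,6,7,3}
pos 6: 6: hit
pos 7: 7: hit
pos 8: 3: hit
pos 9: 6: hit
pos 10: 3: hit
pos 11: 1: miss, evict 5, frames {7,6,3,1}
At position 11, page 5 is evicted.

5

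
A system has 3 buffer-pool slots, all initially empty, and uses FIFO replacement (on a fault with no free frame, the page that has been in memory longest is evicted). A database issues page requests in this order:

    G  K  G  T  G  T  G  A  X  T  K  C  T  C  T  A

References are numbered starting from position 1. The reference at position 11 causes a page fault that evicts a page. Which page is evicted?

pos 1: G → fault, frames [G]
pos 2: K → fault, frames [G, K]
pos 3: G → hit
pos 4: T → fault, frames [G, K, T]
pos 5: G → hit
pos 6: T → hit
pos 7: G → hit
pos 8: A → fault, evict G, frames [K, T, A]
pos 9: X → fault, evict K, frames [T, A, X]
pos 10: T → hit
pos 11: K → fault, evict T, frames [A, X, K]
At position 11, page T is evicted.

T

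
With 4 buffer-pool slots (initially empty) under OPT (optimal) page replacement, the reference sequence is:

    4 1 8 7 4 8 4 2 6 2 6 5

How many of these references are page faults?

7

4 → fault, frames [4]
1 → fault, frames [4, 1]
8 → fault, frames [4, 1, 8]
7 → fault, frames [4, 1, 8, 7]
4 → hit
8 → hit
4 → hit
2 → fault, evict 7, frames [4, 1, 8, 2]
6 → fault, evict 8, frames [4, 1, 2, 6]
2 → hit
6 → hit
5 → fault, evict 6, frames [4, 1, 2, 5]
Page faults: 7.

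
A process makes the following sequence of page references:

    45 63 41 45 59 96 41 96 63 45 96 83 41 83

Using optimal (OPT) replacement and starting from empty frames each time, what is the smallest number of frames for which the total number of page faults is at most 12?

2

f=1: 14 faults
f=2: 9 faults
f=3: 7 faults
f=4: 6 faults
f=5: 6 faults
f=6: 6 faults
Smallest f with faults ≤ 12 is 2.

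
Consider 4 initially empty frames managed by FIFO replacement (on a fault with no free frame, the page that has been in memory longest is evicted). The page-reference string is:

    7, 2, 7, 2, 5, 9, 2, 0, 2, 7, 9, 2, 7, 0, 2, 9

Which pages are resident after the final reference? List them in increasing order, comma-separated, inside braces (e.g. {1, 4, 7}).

7 → miss, frames {7}
2 → miss, frames {7,2}
7 → hit
2 → hit
5 → miss, frames {7,2,5}
9 → miss, frames {7,2,5,9}
2 → hit
0 → miss, evict 7, frames {2,5,9,0}
2 → hit
7 → miss, evict 2, frames {5,9,0,7}
9 → hit
2 → miss, evict 5, frames {9,0,7,2}
7 → hit
0 → hit
2 → hit
9 → hit

{0, 2, 7, 9}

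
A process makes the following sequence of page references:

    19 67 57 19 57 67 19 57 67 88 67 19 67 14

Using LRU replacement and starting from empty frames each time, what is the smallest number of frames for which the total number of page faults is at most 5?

4

f=1: 14 faults
f=2: 11 faults
f=3: 6 faults
f=4: 5 faults
f=5: 5 faults
Smallest f with faults ≤ 5 is 4.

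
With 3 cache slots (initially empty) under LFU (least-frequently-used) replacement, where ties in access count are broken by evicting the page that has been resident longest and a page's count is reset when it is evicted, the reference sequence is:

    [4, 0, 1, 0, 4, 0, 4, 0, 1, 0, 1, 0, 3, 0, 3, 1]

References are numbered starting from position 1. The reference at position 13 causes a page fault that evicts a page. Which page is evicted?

4

pos 1: 4 -> fault, frames [4]
pos 2: 0 -> fault, frames [4, 0]
pos 3: 1 -> fault, frames [4, 0, 1]
pos 4: 0 -> hit
pos 5: 4 -> hit
pos 6: 0 -> hit
pos 7: 4 -> hit
pos 8: 0 -> hit
pos 9: 1 -> hit
pos 10: 0 -> hit
pos 11: 1 -> hit
pos 12: 0 -> hit
pos 13: 3 -> fault, evict 4, frames [0, 1, 3]
At position 13, page 4 is evicted.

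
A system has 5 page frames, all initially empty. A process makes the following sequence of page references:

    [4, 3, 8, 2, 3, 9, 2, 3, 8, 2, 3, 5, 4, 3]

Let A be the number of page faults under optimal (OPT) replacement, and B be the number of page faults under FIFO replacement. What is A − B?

-2

Under OPT: F F F F . F . . . . . F . . → 6 faults.
Under FIFO: F F F F . F . . . . . F F F → 8 faults.
A − B = 6 − 8 = -2.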